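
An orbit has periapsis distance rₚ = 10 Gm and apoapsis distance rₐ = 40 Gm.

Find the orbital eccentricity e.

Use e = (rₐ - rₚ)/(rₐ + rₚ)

Convert to SI: rₚ = 10 Gm = 1e+10 m; rₐ = 40 Gm = 4e+10 m.
e = (rₐ − rₚ) / (rₐ + rₚ).
e = (4e+10 − 1e+10) / (4e+10 + 1e+10) = 3e+10 / 5e+10 ≈ 0.6.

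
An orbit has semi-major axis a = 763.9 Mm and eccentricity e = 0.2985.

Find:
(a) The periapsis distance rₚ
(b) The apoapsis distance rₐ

Convert to SI: a = 763.9 Mm = 7.639e+08 m.
(a) rₚ = a(1 − e) = 7.639e+08 · (1 − 0.2985) = 7.639e+08 · 0.7015 ≈ 5.359e+08 m = 535.9 Mm.
(b) rₐ = a(1 + e) = 7.639e+08 · (1 + 0.2985) = 7.639e+08 · 1.2985 ≈ 9.919e+08 m = 991.9 Mm.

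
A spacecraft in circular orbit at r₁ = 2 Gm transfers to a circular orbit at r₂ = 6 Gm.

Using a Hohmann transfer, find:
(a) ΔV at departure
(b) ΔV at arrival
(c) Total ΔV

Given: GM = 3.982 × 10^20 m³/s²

Convert to SI: r₁ = 2 Gm = 2e+09 m; r₂ = 6 Gm = 6e+09 m.
Transfer semi-major axis: a_t = (r₁ + r₂)/2 = (2e+09 + 6e+09)/2 = 4e+09 m.
Circular speeds: v₁ = √(GM/r₁) = 446206 m/s, v₂ = √(GM/r₂) = 257617 m/s.
Transfer speeds (vis-viva v² = GM(2/r − 1/a_t)): v₁ᵗ = 546489 m/s, v₂ᵗ = 182163 m/s.
(a) ΔV₁ = |v₁ᵗ − v₁| ≈ 1.003e+05 m/s = 100.3 km/s.
(b) ΔV₂ = |v₂ − v₂ᵗ| ≈ 7.545e+04 m/s = 75.45 km/s.
(c) ΔV_total = ΔV₁ + ΔV₂ ≈ 1.757e+05 m/s = 175.7 km/s.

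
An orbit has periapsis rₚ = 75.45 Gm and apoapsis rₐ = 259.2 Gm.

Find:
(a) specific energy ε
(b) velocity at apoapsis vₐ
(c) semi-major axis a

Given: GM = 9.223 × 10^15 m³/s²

Convert to SI: rₚ = 75.45 Gm = 7.545e+10 m; rₐ = 259.2 Gm = 2.592e+11 m.
(a) With a = (rₚ + rₐ)/2 = 1.67325e+11 m, ε = −GM/(2a) = −9.223e+15/(2 · 1.67325e+11) J/kg ≈ -2.756e+04 J/kg
(b) With a = (rₚ + rₐ)/2 = 1.67325e+11 m, vₐ = √(GM (2/rₐ − 1/a)) = √(9.223e+15 · (2/2.592e+11 − 1/1.67325e+11)) m/s ≈ 126.7 m/s
(c) a = (rₚ + rₐ)/2 = (7.545e+10 + 2.592e+11)/2 ≈ 1.673e+11 m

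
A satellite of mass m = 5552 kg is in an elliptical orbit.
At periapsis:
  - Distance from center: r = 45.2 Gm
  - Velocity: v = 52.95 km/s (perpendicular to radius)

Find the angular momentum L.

Convert to SI: r = 45.2 Gm = 4.52e+10 m; v = 52.95 km/s = 52950 m/s.
Since v is perpendicular to r, L = m · v · r.
L = 5552 · 52950 · 4.52e+10 kg·m²/s ≈ 1.329e+19 kg·m²/s.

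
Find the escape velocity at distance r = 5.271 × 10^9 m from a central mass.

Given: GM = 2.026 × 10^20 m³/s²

Escape velocity comes from setting total energy to zero: ½v² − GM/r = 0 ⇒ v_esc = √(2GM / r).
v_esc = √(2 · 2.026e+20 / 5.271e+09) m/s ≈ 2.773e+05 m/s = 277.3 km/s.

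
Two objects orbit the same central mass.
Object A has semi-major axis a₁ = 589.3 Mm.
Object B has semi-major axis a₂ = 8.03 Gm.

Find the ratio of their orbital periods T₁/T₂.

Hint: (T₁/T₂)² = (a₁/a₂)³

Convert to SI: a₁ = 589.3 Mm = 5.893e+08 m; a₂ = 8.03 Gm = 8.03e+09 m.
From Kepler's third law, (T₁/T₂)² = (a₁/a₂)³, so T₁/T₂ = (a₁/a₂)^(3/2).
a₁/a₂ = 5.893e+08 / 8.03e+09 = 0.0733873.
T₁/T₂ = (0.0733873)^(3/2) ≈ 0.01988.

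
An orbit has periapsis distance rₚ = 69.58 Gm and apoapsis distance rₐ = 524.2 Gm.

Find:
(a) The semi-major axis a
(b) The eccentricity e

Convert to SI: rₚ = 69.58 Gm = 6.958e+10 m; rₐ = 524.2 Gm = 5.242e+11 m.
(a) a = (rₚ + rₐ) / 2 = (6.958e+10 + 5.242e+11) / 2 ≈ 2.969e+11 m = 296.9 Gm.
(b) e = (rₐ − rₚ) / (rₐ + rₚ) = (5.242e+11 − 6.958e+10) / (5.242e+11 + 6.958e+10) ≈ 0.7656.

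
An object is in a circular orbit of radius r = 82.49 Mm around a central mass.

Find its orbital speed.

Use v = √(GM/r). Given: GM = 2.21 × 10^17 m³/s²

Convert to SI: r = 82.49 Mm = 8.249e+07 m.
For a circular orbit, gravity supplies the centripetal force, so v = √(GM / r).
v = √(2.21e+17 / 8.249e+07) m/s ≈ 5.176e+04 m/s = 51.76 km/s.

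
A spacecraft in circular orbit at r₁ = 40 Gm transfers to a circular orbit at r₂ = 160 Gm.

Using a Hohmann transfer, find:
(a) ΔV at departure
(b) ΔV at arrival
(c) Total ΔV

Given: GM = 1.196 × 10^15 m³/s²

Convert to SI: r₁ = 40 Gm = 4e+10 m; r₂ = 160 Gm = 1.6e+11 m.
Transfer semi-major axis: a_t = (r₁ + r₂)/2 = (4e+10 + 1.6e+11)/2 = 1e+11 m.
Circular speeds: v₁ = √(GM/r₁) = 172.916 m/s, v₂ = √(GM/r₂) = 86.4581 m/s.
Transfer speeds (vis-viva v² = GM(2/r − 1/a_t)): v₁ᵗ = 218.724 m/s, v₂ᵗ = 54.6809 m/s.
(a) ΔV₁ = |v₁ᵗ − v₁| ≈ 45.81 m/s = 45.81 m/s.
(b) ΔV₂ = |v₂ − v₂ᵗ| ≈ 31.78 m/s = 31.78 m/s.
(c) ΔV_total = ΔV₁ + ΔV₂ ≈ 77.58 m/s = 77.58 m/s.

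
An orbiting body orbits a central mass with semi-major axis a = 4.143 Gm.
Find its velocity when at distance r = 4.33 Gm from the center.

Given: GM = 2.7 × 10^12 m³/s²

Convert to SI: a = 4.143 Gm = 4.143e+09 m; r = 4.33 Gm = 4.33e+09 m.
Vis-viva: v = √(GM · (2/r − 1/a)).
2/r − 1/a = 2/4.33e+09 − 1/4.143e+09 = 2.20523e-10 m⁻¹.
v = √(2.7e+12 · 2.20523e-10) m/s ≈ 24.4 m/s = 24.4 m/s.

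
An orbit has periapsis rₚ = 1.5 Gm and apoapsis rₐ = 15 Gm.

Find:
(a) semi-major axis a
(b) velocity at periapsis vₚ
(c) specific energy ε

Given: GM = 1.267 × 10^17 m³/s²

Convert to SI: rₚ = 1.5 Gm = 1.5e+09 m; rₐ = 15 Gm = 1.5e+10 m.
(a) a = (rₚ + rₐ)/2 = (1.5e+09 + 1.5e+10)/2 ≈ 8.25e+09 m
(b) With a = (rₚ + rₐ)/2 = 8.25e+09 m, vₚ = √(GM (2/rₚ − 1/a)) = √(1.267e+17 · (2/1.5e+09 − 1/8.25e+09)) m/s ≈ 1.239e+04 m/s
(c) With a = (rₚ + rₐ)/2 = 8.25e+09 m, ε = −GM/(2a) = −1.267e+17/(2 · 8.25e+09) J/kg ≈ -7.679e+06 J/kg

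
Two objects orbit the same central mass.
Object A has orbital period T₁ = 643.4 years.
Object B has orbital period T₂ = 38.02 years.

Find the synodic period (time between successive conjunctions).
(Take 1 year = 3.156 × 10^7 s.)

Convert to SI: T₁ = 643.4 years = 2.03057e+10 s; T₂ = 38.02 years = 1.19991e+09 s.
T_syn = |T₁ · T₂ / (T₁ − T₂)|.
T_syn = |2.03057e+10 · 1.19991e+09 / (2.03057e+10 − 1.19991e+09)| s ≈ 1.275e+09 s = 40.41 years.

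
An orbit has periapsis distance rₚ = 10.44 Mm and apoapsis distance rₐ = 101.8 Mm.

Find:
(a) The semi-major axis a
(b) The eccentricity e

Convert to SI: rₚ = 10.44 Mm = 1.044e+07 m; rₐ = 101.8 Mm = 1.018e+08 m.
(a) a = (rₚ + rₐ) / 2 = (1.044e+07 + 1.018e+08) / 2 ≈ 5.612e+07 m = 56.12 Mm.
(b) e = (rₐ − rₚ) / (rₐ + rₚ) = (1.018e+08 − 1.044e+07) / (1.018e+08 + 1.044e+07) ≈ 0.814.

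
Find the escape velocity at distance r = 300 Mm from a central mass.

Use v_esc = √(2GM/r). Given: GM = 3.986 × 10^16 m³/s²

Convert to SI: r = 300 Mm = 3e+08 m.
Escape velocity comes from setting total energy to zero: ½v² − GM/r = 0 ⇒ v_esc = √(2GM / r).
v_esc = √(2 · 3.986e+16 / 3e+08) m/s ≈ 1.63e+04 m/s = 16.3 km/s.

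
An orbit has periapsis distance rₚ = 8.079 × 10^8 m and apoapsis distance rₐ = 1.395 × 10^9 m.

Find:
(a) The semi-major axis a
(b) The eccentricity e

(a) a = (rₚ + rₐ) / 2 = (8.079e+08 + 1.395e+09) / 2 ≈ 1.101e+09 m = 1.101 × 10^9 m.
(b) e = (rₐ − rₚ) / (rₐ + rₚ) = (1.395e+09 − 8.079e+08) / (1.395e+09 + 8.079e+08) ≈ 0.2665.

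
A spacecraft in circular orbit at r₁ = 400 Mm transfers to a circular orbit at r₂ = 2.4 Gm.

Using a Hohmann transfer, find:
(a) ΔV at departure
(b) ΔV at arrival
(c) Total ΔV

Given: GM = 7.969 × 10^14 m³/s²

Convert to SI: r₁ = 400 Mm = 4e+08 m; r₂ = 2.4 Gm = 2.4e+09 m.
Transfer semi-major axis: a_t = (r₁ + r₂)/2 = (4e+08 + 2.4e+09)/2 = 1.4e+09 m.
Circular speeds: v₁ = √(GM/r₁) = 1411.47 m/s, v₂ = √(GM/r₂) = 576.231 m/s.
Transfer speeds (vis-viva v² = GM(2/r − 1/a_t)): v₁ᵗ = 1848.05 m/s, v₂ᵗ = 308.008 m/s.
(a) ΔV₁ = |v₁ᵗ − v₁| ≈ 436.6 m/s = 436.6 m/s.
(b) ΔV₂ = |v₂ − v₂ᵗ| ≈ 268.2 m/s = 268.2 m/s.
(c) ΔV_total = ΔV₁ + ΔV₂ ≈ 704.8 m/s = 704.8 m/s.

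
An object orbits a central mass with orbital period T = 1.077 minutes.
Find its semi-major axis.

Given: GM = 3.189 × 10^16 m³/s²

Convert to SI: T = 1.077 minutes = 64.62 s.
Invert Kepler's third law: a = (GM · T² / (4π²))^(1/3).
Substituting T = 64.62 s and GM = 3.189e+16 m³/s²:
a = (3.189e+16 · (64.62)² / (4π²))^(1/3) m
a ≈ 1.5e+06 m = 1.5 Mm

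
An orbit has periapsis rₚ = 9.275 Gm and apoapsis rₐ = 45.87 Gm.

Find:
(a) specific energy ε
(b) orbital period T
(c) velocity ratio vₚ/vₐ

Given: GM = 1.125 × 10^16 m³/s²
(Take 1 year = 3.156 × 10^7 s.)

Convert to SI: rₚ = 9.275 Gm = 9.275e+09 m; rₐ = 45.87 Gm = 4.587e+10 m.
(a) With a = (rₚ + rₐ)/2 = 2.75725e+10 m, ε = −GM/(2a) = −1.125e+16/(2 · 2.75725e+10) J/kg ≈ -2.04e+05 J/kg
(b) With a = (rₚ + rₐ)/2 = 2.75725e+10 m, T = 2π √(a³/GM) = 2π √((2.75725e+10)³/1.125e+16) s ≈ 2.712e+08 s
(c) Conservation of angular momentum (rₚvₚ = rₐvₐ) gives vₚ/vₐ = rₐ/rₚ = 4.587e+10/9.275e+09 ≈ 4.946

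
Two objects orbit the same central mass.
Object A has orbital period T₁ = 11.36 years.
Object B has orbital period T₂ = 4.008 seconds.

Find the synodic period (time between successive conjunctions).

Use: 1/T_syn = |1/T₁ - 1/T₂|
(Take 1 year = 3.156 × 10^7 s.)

Convert to SI: T₁ = 11.36 years = 3.58522e+08 s.
T_syn = |T₁ · T₂ / (T₁ − T₂)|.
T_syn = |3.58522e+08 · 4.008 / (3.58522e+08 − 4.008)| s ≈ 4.008 s = 4.008 seconds.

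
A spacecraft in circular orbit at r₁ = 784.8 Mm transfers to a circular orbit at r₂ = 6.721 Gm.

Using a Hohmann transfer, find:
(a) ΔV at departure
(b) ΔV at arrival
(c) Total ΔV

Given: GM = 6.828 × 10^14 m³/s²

Convert to SI: r₁ = 784.8 Mm = 7.848e+08 m; r₂ = 6.721 Gm = 6.721e+09 m.
Transfer semi-major axis: a_t = (r₁ + r₂)/2 = (7.848e+08 + 6.721e+09)/2 = 3.7529e+09 m.
Circular speeds: v₁ = √(GM/r₁) = 932.754 m/s, v₂ = √(GM/r₂) = 318.735 m/s.
Transfer speeds (vis-viva v² = GM(2/r − 1/a_t)): v₁ᵗ = 1248.25 m/s, v₂ᵗ = 145.756 m/s.
(a) ΔV₁ = |v₁ᵗ − v₁| ≈ 315.5 m/s = 315.5 m/s.
(b) ΔV₂ = |v₂ − v₂ᵗ| ≈ 173 m/s = 173 m/s.
(c) ΔV_total = ΔV₁ + ΔV₂ ≈ 488.5 m/s = 488.5 m/s.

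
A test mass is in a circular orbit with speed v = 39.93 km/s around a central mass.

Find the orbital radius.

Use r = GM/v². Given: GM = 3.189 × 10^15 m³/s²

Convert to SI: v = 39.93 km/s = 39930 m/s.
For a circular orbit, v² = GM / r, so r = GM / v².
r = 3.189e+15 / (39930)² m ≈ 2e+06 m = 2 Mm.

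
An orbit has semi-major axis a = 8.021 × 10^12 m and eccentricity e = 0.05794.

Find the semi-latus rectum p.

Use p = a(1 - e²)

p = a (1 − e²).
p = 8.021e+12 · (1 − (0.05794)²) = 8.021e+12 · 0.996643 ≈ 7.994e+12 m = 7.994 × 10^12 m.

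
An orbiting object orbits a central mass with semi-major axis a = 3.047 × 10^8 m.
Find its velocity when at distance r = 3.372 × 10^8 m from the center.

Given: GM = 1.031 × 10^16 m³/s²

Vis-viva: v = √(GM · (2/r − 1/a)).
2/r − 1/a = 2/3.372e+08 − 1/3.047e+08 = 2.64928e-09 m⁻¹.
v = √(1.031e+16 · 2.64928e-09) m/s ≈ 5226 m/s = 5.226 km/s.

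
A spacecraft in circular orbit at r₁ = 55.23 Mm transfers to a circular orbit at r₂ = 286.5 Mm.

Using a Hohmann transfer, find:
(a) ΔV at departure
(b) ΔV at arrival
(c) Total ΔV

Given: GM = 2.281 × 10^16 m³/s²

Convert to SI: r₁ = 55.23 Mm = 5.523e+07 m; r₂ = 286.5 Mm = 2.865e+08 m.
Transfer semi-major axis: a_t = (r₁ + r₂)/2 = (5.523e+07 + 2.865e+08)/2 = 1.70865e+08 m.
Circular speeds: v₁ = √(GM/r₁) = 20322.4 m/s, v₂ = √(GM/r₂) = 8922.78 m/s.
Transfer speeds (vis-viva v² = GM(2/r − 1/a_t)): v₁ᵗ = 26315.5 m/s, v₂ᵗ = 5072.96 m/s.
(a) ΔV₁ = |v₁ᵗ − v₁| ≈ 5993 m/s = 5.993 km/s.
(b) ΔV₂ = |v₂ − v₂ᵗ| ≈ 3850 m/s = 3.85 km/s.
(c) ΔV_total = ΔV₁ + ΔV₂ ≈ 9843 m/s = 9.843 km/s.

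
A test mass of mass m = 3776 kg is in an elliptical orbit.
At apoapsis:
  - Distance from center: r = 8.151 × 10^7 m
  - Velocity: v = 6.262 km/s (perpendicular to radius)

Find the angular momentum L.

Convert to SI: v = 6.262 km/s = 6262 m/s.
Since v is perpendicular to r, L = m · v · r.
L = 3776 · 6262 · 8.151e+07 kg·m²/s ≈ 1.927e+15 kg·m²/s.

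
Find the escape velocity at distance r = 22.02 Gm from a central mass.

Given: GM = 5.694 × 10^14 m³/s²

Convert to SI: r = 22.02 Gm = 2.202e+10 m.
Escape velocity comes from setting total energy to zero: ½v² − GM/r = 0 ⇒ v_esc = √(2GM / r).
v_esc = √(2 · 5.694e+14 / 2.202e+10) m/s ≈ 227.4 m/s = 227.4 m/s.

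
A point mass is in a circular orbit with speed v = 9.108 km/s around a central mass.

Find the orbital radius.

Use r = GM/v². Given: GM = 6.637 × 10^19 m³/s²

Convert to SI: v = 9.108 km/s = 9108 m/s.
For a circular orbit, v² = GM / r, so r = GM / v².
r = 6.637e+19 / (9108)² m ≈ 8.001e+11 m = 800.1 Gm.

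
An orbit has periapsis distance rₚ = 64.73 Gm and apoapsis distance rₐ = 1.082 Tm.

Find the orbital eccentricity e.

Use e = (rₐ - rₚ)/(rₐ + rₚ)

Convert to SI: rₚ = 64.73 Gm = 6.473e+10 m; rₐ = 1.082 Tm = 1.082e+12 m.
e = (rₐ − rₚ) / (rₐ + rₚ).
e = (1.082e+12 − 6.473e+10) / (1.082e+12 + 6.473e+10) = 1.01727e+12 / 1.14673e+12 ≈ 0.8871.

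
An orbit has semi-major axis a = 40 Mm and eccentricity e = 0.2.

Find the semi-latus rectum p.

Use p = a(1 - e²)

Convert to SI: a = 40 Mm = 4e+07 m.
p = a (1 − e²).
p = 4e+07 · (1 − (0.2)²) = 4e+07 · 0.96 ≈ 3.84e+07 m = 38.4 Mm.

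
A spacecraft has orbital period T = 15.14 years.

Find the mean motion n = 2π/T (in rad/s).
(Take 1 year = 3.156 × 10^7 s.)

Convert to SI: T = 15.14 years = 4.77818e+08 s.
n = 2π / T.
n = 2π / 4.77818e+08 s ≈ 1.315e-08 rad/s.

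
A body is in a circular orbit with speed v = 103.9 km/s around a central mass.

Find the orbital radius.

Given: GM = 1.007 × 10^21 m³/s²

Convert to SI: v = 103.9 km/s = 103900 m/s.
For a circular orbit, v² = GM / r, so r = GM / v².
r = 1.007e+21 / (103900)² m ≈ 9.328e+10 m = 93.28 Gm.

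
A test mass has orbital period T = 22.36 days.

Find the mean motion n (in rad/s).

Convert to SI: T = 22.36 days = 1.9319e+06 s.
n = 2π / T.
n = 2π / 1.9319e+06 s ≈ 3.252e-06 rad/s.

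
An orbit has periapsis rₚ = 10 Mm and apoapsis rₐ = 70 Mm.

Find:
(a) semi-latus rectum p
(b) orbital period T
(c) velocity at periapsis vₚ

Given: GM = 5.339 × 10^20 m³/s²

Convert to SI: rₚ = 10 Mm = 1e+07 m; rₐ = 70 Mm = 7e+07 m.
(a) From a = (rₚ + rₐ)/2 = 4e+07 m and e = (rₐ − rₚ)/(rₐ + rₚ) = 0.75, p = a(1 − e²) = 4e+07 · (1 − (0.75)²) ≈ 1.75e+07 m
(b) With a = (rₚ + rₐ)/2 = 4e+07 m, T = 2π √(a³/GM) = 2π √((4e+07)³/5.339e+20) s ≈ 68.79 s
(c) With a = (rₚ + rₐ)/2 = 4e+07 m, vₚ = √(GM (2/rₚ − 1/a)) = √(5.339e+20 · (2/1e+07 − 1/4e+07)) m/s ≈ 9.666e+06 m/s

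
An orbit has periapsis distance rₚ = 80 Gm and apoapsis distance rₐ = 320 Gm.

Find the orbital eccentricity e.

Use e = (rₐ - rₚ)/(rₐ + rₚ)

Convert to SI: rₚ = 80 Gm = 8e+10 m; rₐ = 320 Gm = 3.2e+11 m.
e = (rₐ − rₚ) / (rₐ + rₚ).
e = (3.2e+11 − 8e+10) / (3.2e+11 + 8e+10) = 2.4e+11 / 4e+11 ≈ 0.6.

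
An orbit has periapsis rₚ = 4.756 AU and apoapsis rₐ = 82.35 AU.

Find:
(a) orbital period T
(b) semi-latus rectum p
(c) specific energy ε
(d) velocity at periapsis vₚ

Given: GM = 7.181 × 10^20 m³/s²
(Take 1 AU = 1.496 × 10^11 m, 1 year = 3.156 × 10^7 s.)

Convert to SI: rₚ = 4.756 AU = 7.11498e+11 m; rₐ = 82.35 AU = 1.23196e+13 m.
(a) With a = (rₚ + rₐ)/2 = 6.51553e+12 m, T = 2π √(a³/GM) = 2π √((6.51553e+12)³/7.181e+20) s ≈ 3.9e+09 s
(b) From a = (rₚ + rₐ)/2 = 6.51553e+12 m and e = (rₐ − rₚ)/(rₐ + rₚ) = 0.8908, p = a(1 − e²) = 6.51553e+12 · (1 − (0.8908)²) ≈ 1.345e+12 m
(c) With a = (rₚ + rₐ)/2 = 6.51553e+12 m, ε = −GM/(2a) = −7.181e+20/(2 · 6.51553e+12) J/kg ≈ -5.511e+07 J/kg
(d) With a = (rₚ + rₐ)/2 = 6.51553e+12 m, vₚ = √(GM (2/rₚ − 1/a)) = √(7.181e+20 · (2/7.11498e+11 − 1/6.51553e+12)) m/s ≈ 4.368e+04 m/s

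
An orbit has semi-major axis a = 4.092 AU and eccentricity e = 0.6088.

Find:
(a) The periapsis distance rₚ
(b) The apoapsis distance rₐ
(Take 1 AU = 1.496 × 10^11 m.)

Convert to SI: a = 4.092 AU = 6.12163e+11 m.
(a) rₚ = a(1 − e) = 6.12163e+11 · (1 − 0.6088) = 6.12163e+11 · 0.3912 ≈ 2.395e+11 m = 1.601 AU.
(b) rₐ = a(1 + e) = 6.12163e+11 · (1 + 0.6088) = 6.12163e+11 · 1.6088 ≈ 9.848e+11 m = 6.583 AU.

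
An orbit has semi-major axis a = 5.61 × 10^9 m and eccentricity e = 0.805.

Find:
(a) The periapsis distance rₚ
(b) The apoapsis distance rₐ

(a) rₚ = a(1 − e) = 5.61e+09 · (1 − 0.805) = 5.61e+09 · 0.195 ≈ 1.094e+09 m = 1.094 × 10^9 m.
(b) rₐ = a(1 + e) = 5.61e+09 · (1 + 0.805) = 5.61e+09 · 1.805 ≈ 1.013e+10 m = 1.013 × 10^10 m.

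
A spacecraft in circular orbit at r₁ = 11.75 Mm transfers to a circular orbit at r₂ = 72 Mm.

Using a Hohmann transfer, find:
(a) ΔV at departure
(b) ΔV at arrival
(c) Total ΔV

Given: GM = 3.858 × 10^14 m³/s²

Convert to SI: r₁ = 11.75 Mm = 1.175e+07 m; r₂ = 72 Mm = 7.2e+07 m.
Transfer semi-major axis: a_t = (r₁ + r₂)/2 = (1.175e+07 + 7.2e+07)/2 = 4.1875e+07 m.
Circular speeds: v₁ = √(GM/r₁) = 5730.1 m/s, v₂ = √(GM/r₂) = 2314.81 m/s.
Transfer speeds (vis-viva v² = GM(2/r − 1/a_t)): v₁ᵗ = 7513.65 m/s, v₂ᵗ = 1226.19 m/s.
(a) ΔV₁ = |v₁ᵗ − v₁| ≈ 1784 m/s = 1.784 km/s.
(b) ΔV₂ = |v₂ − v₂ᵗ| ≈ 1089 m/s = 1.089 km/s.
(c) ΔV_total = ΔV₁ + ΔV₂ ≈ 2872 m/s = 2.872 km/s.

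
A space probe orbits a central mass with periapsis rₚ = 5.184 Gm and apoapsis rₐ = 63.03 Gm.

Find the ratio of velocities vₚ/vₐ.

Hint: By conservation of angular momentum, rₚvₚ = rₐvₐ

Convert to SI: rₚ = 5.184 Gm = 5.184e+09 m; rₐ = 63.03 Gm = 6.303e+10 m.
Conservation of angular momentum gives rₚvₚ = rₐvₐ, so vₚ/vₐ = rₐ/rₚ.
vₚ/vₐ = 6.303e+10 / 5.184e+09 ≈ 12.16.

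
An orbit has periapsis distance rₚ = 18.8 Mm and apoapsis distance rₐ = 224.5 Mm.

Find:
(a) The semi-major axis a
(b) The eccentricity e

Convert to SI: rₚ = 18.8 Mm = 1.88e+07 m; rₐ = 224.5 Mm = 2.245e+08 m.
(a) a = (rₚ + rₐ) / 2 = (1.88e+07 + 2.245e+08) / 2 ≈ 1.216e+08 m = 121.7 Mm.
(b) e = (rₐ − rₚ) / (rₐ + rₚ) = (2.245e+08 − 1.88e+07) / (2.245e+08 + 1.88e+07) ≈ 0.8455.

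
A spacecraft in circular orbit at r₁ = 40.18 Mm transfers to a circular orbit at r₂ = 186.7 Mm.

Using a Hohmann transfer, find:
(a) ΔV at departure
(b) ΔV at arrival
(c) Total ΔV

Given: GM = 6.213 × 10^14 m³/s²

Convert to SI: r₁ = 40.18 Mm = 4.018e+07 m; r₂ = 186.7 Mm = 1.867e+08 m.
Transfer semi-major axis: a_t = (r₁ + r₂)/2 = (4.018e+07 + 1.867e+08)/2 = 1.1344e+08 m.
Circular speeds: v₁ = √(GM/r₁) = 3932.29 m/s, v₂ = √(GM/r₂) = 1824.23 m/s.
Transfer speeds (vis-viva v² = GM(2/r − 1/a_t)): v₁ᵗ = 5044.69 m/s, v₂ᵗ = 1085.68 m/s.
(a) ΔV₁ = |v₁ᵗ − v₁| ≈ 1112 m/s = 1.112 km/s.
(b) ΔV₂ = |v₂ − v₂ᵗ| ≈ 738.5 m/s = 738.5 m/s.
(c) ΔV_total = ΔV₁ + ΔV₂ ≈ 1851 m/s = 1.851 km/s.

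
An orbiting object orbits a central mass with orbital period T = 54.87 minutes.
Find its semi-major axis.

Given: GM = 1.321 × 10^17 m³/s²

Convert to SI: T = 54.87 minutes = 3292.2 s.
Invert Kepler's third law: a = (GM · T² / (4π²))^(1/3).
Substituting T = 3292.2 s and GM = 1.321e+17 m³/s²:
a = (1.321e+17 · (3292.2)² / (4π²))^(1/3) m
a ≈ 3.31e+07 m = 3.31 × 10^7 m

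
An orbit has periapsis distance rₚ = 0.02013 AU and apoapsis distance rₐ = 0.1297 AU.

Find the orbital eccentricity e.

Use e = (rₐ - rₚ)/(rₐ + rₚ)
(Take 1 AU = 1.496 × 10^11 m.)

Convert to SI: rₚ = 0.02013 AU = 3.01145e+09 m; rₐ = 0.1297 AU = 1.94031e+10 m.
e = (rₐ − rₚ) / (rₐ + rₚ).
e = (1.94031e+10 − 3.01145e+09) / (1.94031e+10 + 3.01145e+09) = 1.63917e+10 / 2.24146e+10 ≈ 0.7313.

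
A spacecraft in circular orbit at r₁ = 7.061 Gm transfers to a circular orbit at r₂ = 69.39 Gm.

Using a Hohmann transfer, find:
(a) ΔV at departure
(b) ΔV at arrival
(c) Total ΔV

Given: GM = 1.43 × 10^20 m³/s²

Convert to SI: r₁ = 7.061 Gm = 7.061e+09 m; r₂ = 69.39 Gm = 6.939e+10 m.
Transfer semi-major axis: a_t = (r₁ + r₂)/2 = (7.061e+09 + 6.939e+10)/2 = 3.82255e+10 m.
Circular speeds: v₁ = √(GM/r₁) = 142310 m/s, v₂ = √(GM/r₂) = 45396.2 m/s.
Transfer speeds (vis-viva v² = GM(2/r − 1/a_t)): v₁ᵗ = 191737 m/s, v₂ᵗ = 19510.8 m/s.
(a) ΔV₁ = |v₁ᵗ − v₁| ≈ 4.943e+04 m/s = 49.43 km/s.
(b) ΔV₂ = |v₂ − v₂ᵗ| ≈ 2.589e+04 m/s = 25.89 km/s.
(c) ΔV_total = ΔV₁ + ΔV₂ ≈ 7.531e+04 m/s = 75.31 km/s.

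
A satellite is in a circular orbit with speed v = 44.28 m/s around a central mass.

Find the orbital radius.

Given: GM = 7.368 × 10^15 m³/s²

For a circular orbit, v² = GM / r, so r = GM / v².
r = 7.368e+15 / (44.28)² m ≈ 3.758e+12 m = 3.758 × 10^12 m.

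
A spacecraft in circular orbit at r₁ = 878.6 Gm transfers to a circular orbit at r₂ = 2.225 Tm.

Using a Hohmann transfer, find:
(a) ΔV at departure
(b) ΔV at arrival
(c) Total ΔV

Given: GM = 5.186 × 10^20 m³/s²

Convert to SI: r₁ = 878.6 Gm = 8.786e+11 m; r₂ = 2.225 Tm = 2.225e+12 m.
Transfer semi-major axis: a_t = (r₁ + r₂)/2 = (8.786e+11 + 2.225e+12)/2 = 1.5518e+12 m.
Circular speeds: v₁ = √(GM/r₁) = 24295.2 m/s, v₂ = √(GM/r₂) = 15266.9 m/s.
Transfer speeds (vis-viva v² = GM(2/r − 1/a_t)): v₁ᵗ = 29091.6 m/s, v₂ᵗ = 11487.6 m/s.
(a) ΔV₁ = |v₁ᵗ − v₁| ≈ 4796 m/s = 4.796 km/s.
(b) ΔV₂ = |v₂ − v₂ᵗ| ≈ 3779 m/s = 3.779 km/s.
(c) ΔV_total = ΔV₁ + ΔV₂ ≈ 8576 m/s = 8.576 km/s.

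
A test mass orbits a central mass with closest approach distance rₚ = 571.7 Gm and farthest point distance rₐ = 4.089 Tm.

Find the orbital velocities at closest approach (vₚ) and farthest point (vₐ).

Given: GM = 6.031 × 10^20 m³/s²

Convert to SI: rₚ = 571.7 Gm = 5.717e+11 m; rₐ = 4.089 Tm = 4.089e+12 m.
Use the vis-viva equation v² = GM(2/r − 1/a) with a = (rₚ + rₐ)/2 = (5.717e+11 + 4.089e+12)/2 = 2.33035e+12 m.
vₚ = √(GM · (2/rₚ − 1/a)) = √(6.031e+20 · (2/5.717e+11 − 1/2.33035e+12)) m/s ≈ 4.302e+04 m/s = 43.02 km/s.
vₐ = √(GM · (2/rₐ − 1/a)) = √(6.031e+20 · (2/4.089e+12 − 1/2.33035e+12)) m/s ≈ 6015 m/s = 6.015 km/s.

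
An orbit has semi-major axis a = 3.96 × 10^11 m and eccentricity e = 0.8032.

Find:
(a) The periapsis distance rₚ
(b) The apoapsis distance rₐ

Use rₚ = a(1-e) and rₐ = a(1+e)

(a) rₚ = a(1 − e) = 3.96e+11 · (1 − 0.8032) = 3.96e+11 · 0.1968 ≈ 7.793e+10 m = 7.793 × 10^10 m.
(b) rₐ = a(1 + e) = 3.96e+11 · (1 + 0.8032) = 3.96e+11 · 1.8032 ≈ 7.141e+11 m = 7.141 × 10^11 m.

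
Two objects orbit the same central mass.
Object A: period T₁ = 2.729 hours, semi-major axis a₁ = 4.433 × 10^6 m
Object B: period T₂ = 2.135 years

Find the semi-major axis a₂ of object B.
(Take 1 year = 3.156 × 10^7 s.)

Convert to SI: T₁ = 2.729 hours = 9824.4 s; T₂ = 2.135 years = 6.73806e+07 s.
Kepler's third law: (T₁/T₂)² = (a₁/a₂)³ ⇒ a₂ = a₁ · (T₂/T₁)^(2/3).
T₂/T₁ = 6.73806e+07 / 9824.4 = 6858.5.
a₂ = 4.433e+06 · (6858.5)^(2/3) m ≈ 1.6e+09 m = 1.6 × 10^9 m.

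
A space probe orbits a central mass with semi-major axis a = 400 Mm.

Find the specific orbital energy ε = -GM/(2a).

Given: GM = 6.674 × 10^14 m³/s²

Convert to SI: a = 400 Mm = 4e+08 m.
ε = −GM / (2a).
ε = −6.674e+14 / (2 · 4e+08) J/kg ≈ -8.342e+05 J/kg = -834.2 kJ/kg.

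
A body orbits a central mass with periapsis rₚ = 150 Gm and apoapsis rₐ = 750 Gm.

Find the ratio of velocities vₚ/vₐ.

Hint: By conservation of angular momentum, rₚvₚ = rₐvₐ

Convert to SI: rₚ = 150 Gm = 1.5e+11 m; rₐ = 750 Gm = 7.5e+11 m.
Conservation of angular momentum gives rₚvₚ = rₐvₐ, so vₚ/vₐ = rₐ/rₚ.
vₚ/vₐ = 7.5e+11 / 1.5e+11 ≈ 5.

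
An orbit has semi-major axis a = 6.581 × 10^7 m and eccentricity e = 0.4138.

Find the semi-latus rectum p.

p = a (1 − e²).
p = 6.581e+07 · (1 − (0.4138)²) = 6.581e+07 · 0.82877 ≈ 5.454e+07 m = 5.454 × 10^7 m.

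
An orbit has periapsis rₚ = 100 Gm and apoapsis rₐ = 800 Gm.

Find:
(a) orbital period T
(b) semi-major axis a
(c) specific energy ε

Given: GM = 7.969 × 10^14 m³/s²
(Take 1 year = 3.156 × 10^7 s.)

Convert to SI: rₚ = 100 Gm = 1e+11 m; rₐ = 800 Gm = 8e+11 m.
(a) With a = (rₚ + rₐ)/2 = 4.5e+11 m, T = 2π √(a³/GM) = 2π √((4.5e+11)³/7.969e+14) s ≈ 6.719e+10 s
(b) a = (rₚ + rₐ)/2 = (1e+11 + 8e+11)/2 ≈ 4.5e+11 m
(c) With a = (rₚ + rₐ)/2 = 4.5e+11 m, ε = −GM/(2a) = −7.969e+14/(2 · 4.5e+11) J/kg ≈ -885.4 J/kg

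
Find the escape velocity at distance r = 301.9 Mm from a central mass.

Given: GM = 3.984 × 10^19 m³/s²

Convert to SI: r = 301.9 Mm = 3.019e+08 m.
Escape velocity comes from setting total energy to zero: ½v² − GM/r = 0 ⇒ v_esc = √(2GM / r).
v_esc = √(2 · 3.984e+19 / 3.019e+08) m/s ≈ 5.137e+05 m/s = 513.7 km/s.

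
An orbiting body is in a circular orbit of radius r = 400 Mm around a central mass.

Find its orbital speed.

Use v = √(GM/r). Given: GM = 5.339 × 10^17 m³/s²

Convert to SI: r = 400 Mm = 4e+08 m.
For a circular orbit, gravity supplies the centripetal force, so v = √(GM / r).
v = √(5.339e+17 / 4e+08) m/s ≈ 3.653e+04 m/s = 36.53 km/s.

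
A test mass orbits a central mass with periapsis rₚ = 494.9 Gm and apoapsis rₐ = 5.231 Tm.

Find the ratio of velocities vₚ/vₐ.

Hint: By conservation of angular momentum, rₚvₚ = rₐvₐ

Convert to SI: rₚ = 494.9 Gm = 4.949e+11 m; rₐ = 5.231 Tm = 5.231e+12 m.
Conservation of angular momentum gives rₚvₚ = rₐvₐ, so vₚ/vₐ = rₐ/rₚ.
vₚ/vₐ = 5.231e+12 / 4.949e+11 ≈ 10.57.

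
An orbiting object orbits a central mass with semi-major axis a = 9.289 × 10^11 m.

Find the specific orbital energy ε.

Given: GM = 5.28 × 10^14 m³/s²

ε = −GM / (2a).
ε = −5.28e+14 / (2 · 9.289e+11) J/kg ≈ -284.2 J/kg = -284.2 J/kg.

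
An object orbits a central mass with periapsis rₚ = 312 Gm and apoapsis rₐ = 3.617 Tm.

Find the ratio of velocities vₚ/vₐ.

Convert to SI: rₚ = 312 Gm = 3.12e+11 m; rₐ = 3.617 Tm = 3.617e+12 m.
Conservation of angular momentum gives rₚvₚ = rₐvₐ, so vₚ/vₐ = rₐ/rₚ.
vₚ/vₐ = 3.617e+12 / 3.12e+11 ≈ 11.59.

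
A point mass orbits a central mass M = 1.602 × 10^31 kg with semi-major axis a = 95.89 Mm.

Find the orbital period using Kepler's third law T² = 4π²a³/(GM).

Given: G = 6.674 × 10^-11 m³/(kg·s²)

Convert to SI: a = 95.89 Mm = 9.589e+07 m.
GM = G · M = 6.674e-11 · 1.602e+31 = 1.06917e+21 m³/s².
Kepler's third law: T = 2π √(a³ / GM).
Substituting a = 9.589e+07 m and GM = 1.06917e+21 m³/s²:
T = 2π √((9.589e+07)³ / 1.06917e+21) s
T ≈ 180.4 s = 3.007 minutes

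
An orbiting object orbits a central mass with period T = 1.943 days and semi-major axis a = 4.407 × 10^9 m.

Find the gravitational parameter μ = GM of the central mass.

Convert to SI: T = 1.943 days = 167875 s.
GM = 4π² · a³ / T².
GM = 4π² · (4.407e+09)³ / (167875)² m³/s² ≈ 1.199e+20 m³/s² = 1.199 × 10^20 m³/s².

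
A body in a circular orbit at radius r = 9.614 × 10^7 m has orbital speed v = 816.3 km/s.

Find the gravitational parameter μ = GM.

Convert to SI: v = 816.3 km/s = 816300 m/s.
For a circular orbit v² = GM/r, so GM = v² · r.
GM = (816300)² · 9.614e+07 m³/s² ≈ 6.406e+19 m³/s² = 6.406 × 10^19 m³/s².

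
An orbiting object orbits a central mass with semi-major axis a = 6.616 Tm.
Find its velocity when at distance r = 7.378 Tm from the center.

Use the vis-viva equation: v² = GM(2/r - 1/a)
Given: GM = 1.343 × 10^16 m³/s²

Convert to SI: a = 6.616 Tm = 6.616e+12 m; r = 7.378 Tm = 7.378e+12 m.
Vis-viva: v = √(GM · (2/r − 1/a)).
2/r − 1/a = 2/7.378e+12 − 1/6.616e+12 = 1.19927e-13 m⁻¹.
v = √(1.343e+16 · 1.19927e-13) m/s ≈ 40.13 m/s = 40.13 m/s.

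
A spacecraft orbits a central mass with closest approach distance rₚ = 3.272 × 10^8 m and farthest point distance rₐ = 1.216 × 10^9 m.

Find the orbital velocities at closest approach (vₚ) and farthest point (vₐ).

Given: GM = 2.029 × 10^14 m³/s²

Use the vis-viva equation v² = GM(2/r − 1/a) with a = (rₚ + rₐ)/2 = (3.272e+08 + 1.216e+09)/2 = 7.716e+08 m.
vₚ = √(GM · (2/rₚ − 1/a)) = √(2.029e+14 · (2/3.272e+08 − 1/7.716e+08)) m/s ≈ 988.6 m/s = 988.6 m/s.
vₐ = √(GM · (2/rₐ − 1/a)) = √(2.029e+14 · (2/1.216e+09 − 1/7.716e+08)) m/s ≈ 266 m/s = 266 m/s.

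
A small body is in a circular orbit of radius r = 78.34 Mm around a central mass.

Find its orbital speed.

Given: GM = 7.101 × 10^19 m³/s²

Convert to SI: r = 78.34 Mm = 7.834e+07 m.
For a circular orbit, gravity supplies the centripetal force, so v = √(GM / r).
v = √(7.101e+19 / 7.834e+07) m/s ≈ 9.521e+05 m/s = 952.1 km/s.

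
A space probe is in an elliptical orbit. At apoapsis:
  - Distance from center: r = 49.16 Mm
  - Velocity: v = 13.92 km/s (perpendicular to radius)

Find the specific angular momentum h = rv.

Convert to SI: r = 49.16 Mm = 4.916e+07 m; v = 13.92 km/s = 13920 m/s.
With v perpendicular to r, h = r · v.
h = 4.916e+07 · 13920 m²/s ≈ 6.843e+11 m²/s.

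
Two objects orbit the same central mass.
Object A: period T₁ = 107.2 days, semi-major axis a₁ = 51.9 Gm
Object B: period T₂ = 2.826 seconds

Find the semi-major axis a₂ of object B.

Convert to SI: T₁ = 107.2 days = 9.26208e+06 s; a₁ = 51.9 Gm = 5.19e+10 m.
Kepler's third law: (T₁/T₂)² = (a₁/a₂)³ ⇒ a₂ = a₁ · (T₂/T₁)^(2/3).
T₂/T₁ = 2.826 / 9.26208e+06 = 3.05115e-07.
a₂ = 5.19e+10 · (3.05115e-07)^(2/3) m ≈ 2.352e+06 m = 2.352 Mm.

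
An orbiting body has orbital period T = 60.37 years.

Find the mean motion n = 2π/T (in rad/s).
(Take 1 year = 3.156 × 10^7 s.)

Convert to SI: T = 60.37 years = 1.90528e+09 s.
n = 2π / T.
n = 2π / 1.90528e+09 s ≈ 3.298e-09 rad/s.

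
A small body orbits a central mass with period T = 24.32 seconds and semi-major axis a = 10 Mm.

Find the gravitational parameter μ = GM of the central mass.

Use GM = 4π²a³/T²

Convert to SI: a = 10 Mm = 1e+07 m.
GM = 4π² · a³ / T².
GM = 4π² · (1e+07)³ / (24.32)² m³/s² ≈ 6.675e+19 m³/s² = 6.675 × 10^19 m³/s².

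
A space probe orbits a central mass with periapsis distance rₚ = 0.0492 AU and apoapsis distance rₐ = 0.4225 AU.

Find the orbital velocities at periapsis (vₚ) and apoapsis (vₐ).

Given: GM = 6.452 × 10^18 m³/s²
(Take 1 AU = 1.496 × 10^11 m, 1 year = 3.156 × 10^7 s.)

Convert to SI: rₚ = 0.0492 AU = 7.36032e+09 m; rₐ = 0.4225 AU = 6.3206e+10 m.
Use the vis-viva equation v² = GM(2/r − 1/a) with a = (rₚ + rₐ)/2 = (7.36032e+09 + 6.3206e+10)/2 = 3.52832e+10 m.
vₚ = √(GM · (2/rₚ − 1/a)) = √(6.452e+18 · (2/7.36032e+09 − 1/3.52832e+10)) m/s ≈ 3.963e+04 m/s = 8.36 AU/year.
vₐ = √(GM · (2/rₐ − 1/a)) = √(6.452e+18 · (2/6.3206e+10 − 1/3.52832e+10)) m/s ≈ 4615 m/s = 0.9735 AU/year.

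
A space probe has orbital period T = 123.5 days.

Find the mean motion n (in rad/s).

Convert to SI: T = 123.5 days = 1.06704e+07 s.
n = 2π / T.
n = 2π / 1.06704e+07 s ≈ 5.888e-07 rad/s.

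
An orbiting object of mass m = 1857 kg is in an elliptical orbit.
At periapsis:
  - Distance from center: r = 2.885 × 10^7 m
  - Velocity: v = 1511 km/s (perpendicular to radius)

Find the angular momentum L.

Convert to SI: v = 1511 km/s = 1.511e+06 m/s.
Since v is perpendicular to r, L = m · v · r.
L = 1857 · 1.511e+06 · 2.885e+07 kg·m²/s ≈ 8.095e+16 kg·m²/s.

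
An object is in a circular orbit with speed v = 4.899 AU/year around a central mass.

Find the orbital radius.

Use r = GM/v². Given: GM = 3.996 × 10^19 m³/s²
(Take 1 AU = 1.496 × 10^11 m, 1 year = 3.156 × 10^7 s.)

Convert to SI: v = 4.899 AU/year = 23222.1 m/s.
For a circular orbit, v² = GM / r, so r = GM / v².
r = 3.996e+19 / (23222.1)² m ≈ 7.41e+10 m = 0.4953 AU.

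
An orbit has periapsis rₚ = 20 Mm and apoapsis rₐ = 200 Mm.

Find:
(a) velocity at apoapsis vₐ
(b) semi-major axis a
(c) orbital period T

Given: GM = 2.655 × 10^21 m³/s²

Convert to SI: rₚ = 20 Mm = 2e+07 m; rₐ = 200 Mm = 2e+08 m.
(a) With a = (rₚ + rₐ)/2 = 1.1e+08 m, vₐ = √(GM (2/rₐ − 1/a)) = √(2.655e+21 · (2/2e+08 − 1/1.1e+08)) m/s ≈ 1.554e+06 m/s
(b) a = (rₚ + rₐ)/2 = (2e+07 + 2e+08)/2 ≈ 1.1e+08 m
(c) With a = (rₚ + rₐ)/2 = 1.1e+08 m, T = 2π √(a³/GM) = 2π √((1.1e+08)³/2.655e+21) s ≈ 140.7 s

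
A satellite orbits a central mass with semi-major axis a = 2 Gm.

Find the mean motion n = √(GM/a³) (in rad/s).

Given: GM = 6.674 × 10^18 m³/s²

Convert to SI: a = 2 Gm = 2e+09 m.
n = √(GM / a³).
n = √(6.674e+18 / (2e+09)³) rad/s ≈ 2.888e-05 rad/s.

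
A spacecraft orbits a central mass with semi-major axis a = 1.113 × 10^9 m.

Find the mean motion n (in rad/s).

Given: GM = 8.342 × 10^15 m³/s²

n = √(GM / a³).
n = √(8.342e+15 / (1.113e+09)³) rad/s ≈ 2.46e-06 rad/s.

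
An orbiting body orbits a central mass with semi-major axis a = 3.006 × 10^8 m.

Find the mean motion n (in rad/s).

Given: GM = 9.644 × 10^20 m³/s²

n = √(GM / a³).
n = √(9.644e+20 / (3.006e+08)³) rad/s ≈ 0.005959 rad/s.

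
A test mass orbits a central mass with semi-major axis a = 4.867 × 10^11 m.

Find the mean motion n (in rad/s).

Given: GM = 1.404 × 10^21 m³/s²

n = √(GM / a³).
n = √(1.404e+21 / (4.867e+11)³) rad/s ≈ 1.104e-07 rad/s.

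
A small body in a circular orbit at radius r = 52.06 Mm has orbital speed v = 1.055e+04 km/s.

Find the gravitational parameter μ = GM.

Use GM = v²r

Convert to SI: r = 52.06 Mm = 5.206e+07 m; v = 1.055e+04 km/s = 1.055e+07 m/s.
For a circular orbit v² = GM/r, so GM = v² · r.
GM = (1.055e+07)² · 5.206e+07 m³/s² ≈ 5.794e+21 m³/s² = 5.794 × 10^21 m³/s².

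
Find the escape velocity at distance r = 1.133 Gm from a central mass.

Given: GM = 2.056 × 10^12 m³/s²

Convert to SI: r = 1.133 Gm = 1.133e+09 m.
Escape velocity comes from setting total energy to zero: ½v² − GM/r = 0 ⇒ v_esc = √(2GM / r).
v_esc = √(2 · 2.056e+12 / 1.133e+09) m/s ≈ 60.24 m/s = 60.24 m/s.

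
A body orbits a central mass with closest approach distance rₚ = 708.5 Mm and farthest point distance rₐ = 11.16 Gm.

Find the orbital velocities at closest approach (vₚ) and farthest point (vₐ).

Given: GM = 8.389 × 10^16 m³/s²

Convert to SI: rₚ = 708.5 Mm = 7.085e+08 m; rₐ = 11.16 Gm = 1.116e+10 m.
Use the vis-viva equation v² = GM(2/r − 1/a) with a = (rₚ + rₐ)/2 = (7.085e+08 + 1.116e+10)/2 = 5.93425e+09 m.
vₚ = √(GM · (2/rₚ − 1/a)) = √(8.389e+16 · (2/7.085e+08 − 1/5.93425e+09)) m/s ≈ 1.492e+04 m/s = 14.92 km/s.
vₐ = √(GM · (2/rₐ − 1/a)) = √(8.389e+16 · (2/1.116e+10 − 1/5.93425e+09)) m/s ≈ 947.3 m/s = 947.3 m/s.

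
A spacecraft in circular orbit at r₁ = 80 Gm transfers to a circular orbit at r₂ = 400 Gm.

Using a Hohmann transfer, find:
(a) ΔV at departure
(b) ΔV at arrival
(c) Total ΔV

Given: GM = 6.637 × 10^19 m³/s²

Convert to SI: r₁ = 80 Gm = 8e+10 m; r₂ = 400 Gm = 4e+11 m.
Transfer semi-major axis: a_t = (r₁ + r₂)/2 = (8e+10 + 4e+11)/2 = 2.4e+11 m.
Circular speeds: v₁ = √(GM/r₁) = 28803.2 m/s, v₂ = √(GM/r₂) = 12881.2 m/s.
Transfer speeds (vis-viva v² = GM(2/r − 1/a_t)): v₁ᵗ = 37184.8 m/s, v₂ᵗ = 7436.96 m/s.
(a) ΔV₁ = |v₁ᵗ − v₁| ≈ 8382 m/s = 8.382 km/s.
(b) ΔV₂ = |v₂ − v₂ᵗ| ≈ 5444 m/s = 5.444 km/s.
(c) ΔV_total = ΔV₁ + ΔV₂ ≈ 1.383e+04 m/s = 13.83 km/s.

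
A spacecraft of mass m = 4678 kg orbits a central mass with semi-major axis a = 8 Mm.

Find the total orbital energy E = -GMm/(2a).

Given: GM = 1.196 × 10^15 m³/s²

Convert to SI: a = 8 Mm = 8e+06 m.
E = −GMm / (2a).
E = −1.196e+15 · 4678 / (2 · 8e+06) J ≈ -3.497e+11 J = -349.7 GJ.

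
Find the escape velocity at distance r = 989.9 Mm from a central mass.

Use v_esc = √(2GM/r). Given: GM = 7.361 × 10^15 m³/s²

Convert to SI: r = 989.9 Mm = 9.899e+08 m.
Escape velocity comes from setting total energy to zero: ½v² − GM/r = 0 ⇒ v_esc = √(2GM / r).
v_esc = √(2 · 7.361e+15 / 9.899e+08) m/s ≈ 3856 m/s = 3.856 km/s.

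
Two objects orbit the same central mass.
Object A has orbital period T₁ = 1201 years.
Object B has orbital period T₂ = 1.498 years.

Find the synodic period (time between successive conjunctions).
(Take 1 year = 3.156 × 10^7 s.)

Convert to SI: T₁ = 1201 years = 3.79036e+10 s; T₂ = 1.498 years = 4.72769e+07 s.
T_syn = |T₁ · T₂ / (T₁ − T₂)|.
T_syn = |3.79036e+10 · 4.72769e+07 / (3.79036e+10 − 4.72769e+07)| s ≈ 4.734e+07 s = 1.5 years.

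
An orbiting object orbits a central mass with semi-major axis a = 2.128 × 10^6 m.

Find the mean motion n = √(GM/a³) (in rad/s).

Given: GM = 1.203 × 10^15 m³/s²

n = √(GM / a³).
n = √(1.203e+15 / (2.128e+06)³) rad/s ≈ 0.01117 rad/s.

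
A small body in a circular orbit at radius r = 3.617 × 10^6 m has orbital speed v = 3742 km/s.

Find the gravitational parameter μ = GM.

Convert to SI: v = 3742 km/s = 3.742e+06 m/s.
For a circular orbit v² = GM/r, so GM = v² · r.
GM = (3.742e+06)² · 3.617e+06 m³/s² ≈ 5.065e+19 m³/s² = 5.065 × 10^19 m³/s².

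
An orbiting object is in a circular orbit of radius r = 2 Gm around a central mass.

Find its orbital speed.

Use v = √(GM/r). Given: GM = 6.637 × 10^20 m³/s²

Convert to SI: r = 2 Gm = 2e+09 m.
For a circular orbit, gravity supplies the centripetal force, so v = √(GM / r).
v = √(6.637e+20 / 2e+09) m/s ≈ 5.761e+05 m/s = 576.1 km/s.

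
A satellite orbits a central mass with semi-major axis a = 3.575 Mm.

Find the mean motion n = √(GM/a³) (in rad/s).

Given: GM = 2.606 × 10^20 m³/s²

Convert to SI: a = 3.575 Mm = 3.575e+06 m.
n = √(GM / a³).
n = √(2.606e+20 / (3.575e+06)³) rad/s ≈ 2.388 rad/s.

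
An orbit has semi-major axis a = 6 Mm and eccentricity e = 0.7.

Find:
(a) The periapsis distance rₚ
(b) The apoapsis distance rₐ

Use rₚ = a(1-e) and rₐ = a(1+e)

Convert to SI: a = 6 Mm = 6e+06 m.
(a) rₚ = a(1 − e) = 6e+06 · (1 − 0.7) = 6e+06 · 0.3 ≈ 1.8e+06 m = 1.8 Mm.
(b) rₐ = a(1 + e) = 6e+06 · (1 + 0.7) = 6e+06 · 1.7 ≈ 1.02e+07 m = 10.2 Mm.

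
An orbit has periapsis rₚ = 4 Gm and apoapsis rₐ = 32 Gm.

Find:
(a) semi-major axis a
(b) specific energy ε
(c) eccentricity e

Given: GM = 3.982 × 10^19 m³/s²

Convert to SI: rₚ = 4 Gm = 4e+09 m; rₐ = 32 Gm = 3.2e+10 m.
(a) a = (rₚ + rₐ)/2 = (4e+09 + 3.2e+10)/2 ≈ 1.8e+10 m
(b) With a = (rₚ + rₐ)/2 = 1.8e+10 m, ε = −GM/(2a) = −3.982e+19/(2 · 1.8e+10) J/kg ≈ -1.106e+09 J/kg
(c) e = (rₐ − rₚ)/(rₐ + rₚ) = (3.2e+10 − 4e+09)/(3.2e+10 + 4e+09) ≈ 0.7778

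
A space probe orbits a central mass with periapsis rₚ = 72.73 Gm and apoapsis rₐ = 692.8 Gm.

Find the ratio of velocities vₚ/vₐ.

Convert to SI: rₚ = 72.73 Gm = 7.273e+10 m; rₐ = 692.8 Gm = 6.928e+11 m.
Conservation of angular momentum gives rₚvₚ = rₐvₐ, so vₚ/vₐ = rₐ/rₚ.
vₚ/vₐ = 6.928e+11 / 7.273e+10 ≈ 9.526.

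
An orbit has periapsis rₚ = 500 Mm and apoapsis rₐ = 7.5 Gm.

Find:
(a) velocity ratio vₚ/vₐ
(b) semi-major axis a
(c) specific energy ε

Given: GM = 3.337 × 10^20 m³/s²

Convert to SI: rₚ = 500 Mm = 5e+08 m; rₐ = 7.5 Gm = 7.5e+09 m.
(a) Conservation of angular momentum (rₚvₚ = rₐvₐ) gives vₚ/vₐ = rₐ/rₚ = 7.5e+09/5e+08 ≈ 15
(b) a = (rₚ + rₐ)/2 = (5e+08 + 7.5e+09)/2 ≈ 4e+09 m
(c) With a = (rₚ + rₐ)/2 = 4e+09 m, ε = −GM/(2a) = −3.337e+20/(2 · 4e+09) J/kg ≈ -4.171e+10 J/kg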